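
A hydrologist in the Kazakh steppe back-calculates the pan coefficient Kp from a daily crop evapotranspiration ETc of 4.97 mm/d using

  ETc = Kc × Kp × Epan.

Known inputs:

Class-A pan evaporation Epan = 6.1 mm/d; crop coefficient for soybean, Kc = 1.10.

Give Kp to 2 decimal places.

ETc = Kc × Kp × Epan  ⇒  Kp = ETc / (Kc × Epan)
Kp = 4.97 / (1.10 × 6.1) = 4.97 / 6.710 = 0.7407

0.74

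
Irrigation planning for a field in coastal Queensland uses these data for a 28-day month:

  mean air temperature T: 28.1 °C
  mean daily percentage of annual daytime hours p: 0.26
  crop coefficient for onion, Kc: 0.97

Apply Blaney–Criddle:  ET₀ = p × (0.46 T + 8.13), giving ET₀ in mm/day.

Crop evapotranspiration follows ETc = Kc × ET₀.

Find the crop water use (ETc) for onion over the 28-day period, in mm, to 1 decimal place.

ET₀ = 0.26 × (0.46 × 28.1 + 8.13) = 0.26 × 21.056 = 5.4746 mm/d
ETc = Kc × ET₀ = 0.97 × 5.4746 = 5.3104 mm/d
Over 28 days: 5.3104 × 28 = 148.691 mm

148.7 mm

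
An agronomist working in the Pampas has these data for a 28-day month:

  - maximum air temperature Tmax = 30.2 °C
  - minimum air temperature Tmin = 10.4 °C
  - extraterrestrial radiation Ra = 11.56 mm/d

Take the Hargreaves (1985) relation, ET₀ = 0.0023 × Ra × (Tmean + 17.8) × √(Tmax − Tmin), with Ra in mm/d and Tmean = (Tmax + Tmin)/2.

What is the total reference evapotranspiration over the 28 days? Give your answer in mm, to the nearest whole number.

Tmean = (30.2 + 10.4)/2 = 20.30 °C
ET₀ = 0.0023 × 11.56 × (20.30 + 17.8) × √19.8 = 0.0023 × 11.56 × 38.10 × 4.4497 = 4.5076 mm/d
Over 28 days: 4.5076 × 28 = 126.213 mm

126 mm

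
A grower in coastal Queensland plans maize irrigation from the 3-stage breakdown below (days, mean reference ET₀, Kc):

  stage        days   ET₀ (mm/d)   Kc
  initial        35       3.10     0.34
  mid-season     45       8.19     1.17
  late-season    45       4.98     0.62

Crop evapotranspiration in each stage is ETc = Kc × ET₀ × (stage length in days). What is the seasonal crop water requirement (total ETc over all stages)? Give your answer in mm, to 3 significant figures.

607 mm

initial: 0.34 × 3.10 × 35 = 36.89 mm
mid-season: 1.17 × 8.19 × 45 = 431.20 mm
late-season: 0.62 × 4.98 × 45 = 138.94 mm
Seasonal total = 607.03 mm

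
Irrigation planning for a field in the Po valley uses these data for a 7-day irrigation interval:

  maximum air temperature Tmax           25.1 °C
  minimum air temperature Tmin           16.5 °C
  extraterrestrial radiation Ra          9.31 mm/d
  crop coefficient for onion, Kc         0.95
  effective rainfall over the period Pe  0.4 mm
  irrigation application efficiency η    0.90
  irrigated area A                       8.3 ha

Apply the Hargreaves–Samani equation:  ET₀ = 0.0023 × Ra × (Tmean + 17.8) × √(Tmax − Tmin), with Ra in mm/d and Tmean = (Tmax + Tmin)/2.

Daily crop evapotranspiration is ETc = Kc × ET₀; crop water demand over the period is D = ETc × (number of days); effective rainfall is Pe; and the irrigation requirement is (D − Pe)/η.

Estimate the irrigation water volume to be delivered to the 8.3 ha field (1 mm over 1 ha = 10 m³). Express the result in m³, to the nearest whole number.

1450 m³

Tmean = (25.1 + 16.5)/2 = 20.80 °C
ET₀ = 0.0023 × 9.31 × (20.80 + 17.8) × √8.6 = 0.0023 × 9.31 × 38.60 × 2.9326 = 2.4239 mm/d
ETc = Kc × ET₀ = 0.95 × 2.4239 = 2.3027 mm/d
Crop demand D = ETc × 7 d = 2.3027 × 7 = 16.119 mm
D − Pe = 16.119 − 0.4 = 15.719 mm
Gross irrigation = 15.719 / 0.90 = 17.466 mm
Volume = 17.466 mm × 8.3 ha × 10 = 1449.7 m³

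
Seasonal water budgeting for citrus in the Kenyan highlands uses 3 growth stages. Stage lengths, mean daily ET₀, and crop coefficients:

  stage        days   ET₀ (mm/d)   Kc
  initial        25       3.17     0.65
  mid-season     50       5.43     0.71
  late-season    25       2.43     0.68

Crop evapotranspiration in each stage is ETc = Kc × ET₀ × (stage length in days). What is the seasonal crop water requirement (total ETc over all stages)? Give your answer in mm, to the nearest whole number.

286 mm

initial: 0.65 × 3.17 × 25 = 51.51 mm
mid-season: 0.71 × 5.43 × 50 = 192.77 mm
late-season: 0.68 × 2.43 × 25 = 41.31 mm
Seasonal total = 285.59 mm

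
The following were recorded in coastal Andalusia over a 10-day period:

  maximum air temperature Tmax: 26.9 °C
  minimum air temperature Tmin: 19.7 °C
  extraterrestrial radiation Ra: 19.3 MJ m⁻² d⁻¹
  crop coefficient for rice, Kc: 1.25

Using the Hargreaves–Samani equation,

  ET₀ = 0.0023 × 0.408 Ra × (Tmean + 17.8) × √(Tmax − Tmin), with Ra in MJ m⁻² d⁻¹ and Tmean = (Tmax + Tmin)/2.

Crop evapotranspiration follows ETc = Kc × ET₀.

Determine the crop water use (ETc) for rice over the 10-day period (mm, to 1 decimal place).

Tmean = (26.9 + 19.7)/2 = 23.30 °C
0.408 Ra = 0.408 × 19.3 = 7.8744 mm/d equivalent
ET₀ = 0.0023 × 7.8744 × (23.30 + 17.8) × √7.2 = 0.0023 × 7.8744 × 41.10 × 2.6833 = 1.9974 mm/d
ETc = Kc × ET₀ = 1.25 × 1.9974 = 2.4968 mm/d
Over 10 days: 2.4968 × 10 = 24.968 mm

25.0 mm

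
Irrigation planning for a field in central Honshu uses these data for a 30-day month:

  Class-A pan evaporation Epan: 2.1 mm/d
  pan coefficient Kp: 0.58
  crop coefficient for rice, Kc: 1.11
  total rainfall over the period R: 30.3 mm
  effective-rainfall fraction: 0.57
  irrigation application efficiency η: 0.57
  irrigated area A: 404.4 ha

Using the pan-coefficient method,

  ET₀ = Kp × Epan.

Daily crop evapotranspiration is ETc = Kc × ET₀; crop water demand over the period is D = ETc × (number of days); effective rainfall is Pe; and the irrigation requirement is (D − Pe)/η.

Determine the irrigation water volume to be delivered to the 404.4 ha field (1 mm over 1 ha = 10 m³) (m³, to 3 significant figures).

165000 m³

ET₀ = 0.58 × 2.1 = 1.2180 mm/d
ETc = Kc × ET₀ = 1.11 × 1.2180 = 1.3520 mm/d
Crop demand D = ETc × 30 d = 1.3520 × 30 = 40.560 mm
Pe = 0.57 × 30.3 = 17.271 mm
D − Pe = 40.560 − 17.271 = 23.289 mm
Gross irrigation = 23.289 / 0.57 = 40.858 mm
Volume = 40.858 mm × 404.4 ha × 10 = 165229.8 m³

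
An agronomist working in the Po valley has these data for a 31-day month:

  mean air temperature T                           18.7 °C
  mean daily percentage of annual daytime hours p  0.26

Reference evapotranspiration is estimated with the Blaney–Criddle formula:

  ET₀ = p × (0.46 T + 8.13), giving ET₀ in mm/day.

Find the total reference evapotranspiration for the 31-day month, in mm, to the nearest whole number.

ET₀ = 0.26 × (0.46 × 18.7 + 8.13) = 0.26 × 16.732 = 4.3503 mm/d
Monthly total = 4.3503 × 31 = 134.859 mm

135 mm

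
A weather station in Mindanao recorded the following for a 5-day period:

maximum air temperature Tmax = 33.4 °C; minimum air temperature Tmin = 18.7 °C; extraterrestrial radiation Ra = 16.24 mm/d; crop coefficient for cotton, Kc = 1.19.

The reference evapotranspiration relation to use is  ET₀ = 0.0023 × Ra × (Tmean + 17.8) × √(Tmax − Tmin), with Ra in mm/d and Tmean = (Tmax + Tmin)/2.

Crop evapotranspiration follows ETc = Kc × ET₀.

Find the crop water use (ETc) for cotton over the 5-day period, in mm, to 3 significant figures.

37.4 mm

Tmean = (33.4 + 18.7)/2 = 26.05 °C
ET₀ = 0.0023 × 16.24 × (26.05 + 17.8) × √14.7 = 0.0023 × 16.24 × 43.85 × 3.8341 = 6.2798 mm/d
ETc = Kc × ET₀ = 1.19 × 6.2798 = 7.4730 mm/d
Over 5 days: 7.4730 × 5 = 37.365 mm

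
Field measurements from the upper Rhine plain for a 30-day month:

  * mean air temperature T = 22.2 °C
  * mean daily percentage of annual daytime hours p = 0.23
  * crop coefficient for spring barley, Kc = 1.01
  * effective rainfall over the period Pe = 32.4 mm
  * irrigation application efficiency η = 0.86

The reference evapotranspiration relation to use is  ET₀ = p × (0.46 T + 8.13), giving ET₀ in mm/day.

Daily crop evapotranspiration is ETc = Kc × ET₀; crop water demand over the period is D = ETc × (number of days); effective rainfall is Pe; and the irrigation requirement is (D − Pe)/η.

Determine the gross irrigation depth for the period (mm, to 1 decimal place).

111.0 mm

ET₀ = 0.23 × (0.46 × 22.2 + 8.13) = 0.23 × 18.342 = 4.2187 mm/d
ETc = Kc × ET₀ = 1.01 × 4.2187 = 4.2609 mm/d
Crop demand D = ETc × 30 d = 4.2609 × 30 = 127.827 mm
D − Pe = 127.827 − 32.4 = 95.427 mm
Gross irrigation = 95.427 / 0.86 = 110.962 mm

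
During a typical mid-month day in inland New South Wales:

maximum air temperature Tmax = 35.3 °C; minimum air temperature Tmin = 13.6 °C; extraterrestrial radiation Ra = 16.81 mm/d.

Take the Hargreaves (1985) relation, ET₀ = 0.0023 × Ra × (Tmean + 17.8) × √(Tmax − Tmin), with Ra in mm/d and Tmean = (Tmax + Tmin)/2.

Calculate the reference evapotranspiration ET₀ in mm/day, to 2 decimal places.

Tmean = (35.3 + 13.6)/2 = 24.45 °C
ET₀ = 0.0023 × 16.81 × (24.45 + 17.8) × √21.7 = 0.0023 × 16.81 × 42.25 × 4.6583 = 7.6094 mm/d

7.61 mm/day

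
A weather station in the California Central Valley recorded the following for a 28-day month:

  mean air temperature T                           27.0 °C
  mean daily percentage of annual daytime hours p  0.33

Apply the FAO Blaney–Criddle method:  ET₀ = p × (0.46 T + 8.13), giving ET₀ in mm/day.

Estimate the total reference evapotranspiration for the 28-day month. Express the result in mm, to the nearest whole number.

ET₀ = 0.33 × (0.46 × 27.0 + 8.13) = 0.33 × 20.550 = 6.7815 mm/d
Monthly total = 6.7815 × 28 = 189.882 mm

190 mm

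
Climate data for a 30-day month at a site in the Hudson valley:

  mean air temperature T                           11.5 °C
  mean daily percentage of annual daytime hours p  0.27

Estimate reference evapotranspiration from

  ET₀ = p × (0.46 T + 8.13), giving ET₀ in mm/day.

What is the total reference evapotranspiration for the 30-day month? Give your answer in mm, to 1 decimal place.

ET₀ = 0.27 × (0.46 × 11.5 + 8.13) = 0.27 × 13.420 = 3.6234 mm/d
Monthly total = 3.6234 × 30 = 108.702 mm

108.7 mm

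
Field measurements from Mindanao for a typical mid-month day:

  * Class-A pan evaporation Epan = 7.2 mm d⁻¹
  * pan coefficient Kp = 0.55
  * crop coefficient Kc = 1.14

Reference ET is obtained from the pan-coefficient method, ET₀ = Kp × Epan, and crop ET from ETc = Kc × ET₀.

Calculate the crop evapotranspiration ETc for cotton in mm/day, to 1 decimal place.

ET₀ = 0.55 × 7.2 = 3.9600 mm/d
ETc = Kc × ET₀ = 1.14 × 3.9600 = 4.5144 mm/d

4.5 mm/day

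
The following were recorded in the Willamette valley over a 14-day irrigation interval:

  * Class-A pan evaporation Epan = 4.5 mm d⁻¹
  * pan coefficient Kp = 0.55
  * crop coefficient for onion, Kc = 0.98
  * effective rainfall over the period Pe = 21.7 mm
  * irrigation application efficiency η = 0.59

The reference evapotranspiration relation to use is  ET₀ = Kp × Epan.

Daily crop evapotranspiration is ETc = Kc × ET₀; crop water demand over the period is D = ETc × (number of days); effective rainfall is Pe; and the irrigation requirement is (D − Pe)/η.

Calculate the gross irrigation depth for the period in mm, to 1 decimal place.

ET₀ = 0.55 × 4.5 = 2.4750 mm/d
ETc = Kc × ET₀ = 0.98 × 2.4750 = 2.4255 mm/d
Crop demand D = ETc × 14 d = 2.4255 × 14 = 33.957 mm
D − Pe = 33.957 − 21.7 = 12.257 mm
Gross irrigation = 12.257 / 0.59 = 20.775 mm

20.8 mm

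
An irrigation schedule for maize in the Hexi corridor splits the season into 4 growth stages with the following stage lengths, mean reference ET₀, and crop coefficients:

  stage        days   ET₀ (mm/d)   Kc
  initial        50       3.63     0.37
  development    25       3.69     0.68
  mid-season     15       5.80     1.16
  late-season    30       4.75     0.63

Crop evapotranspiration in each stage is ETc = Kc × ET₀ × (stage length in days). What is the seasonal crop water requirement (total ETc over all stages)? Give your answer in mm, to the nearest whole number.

initial: 0.37 × 3.63 × 50 = 67.16 mm
development: 0.68 × 3.69 × 25 = 62.73 mm
mid-season: 1.16 × 5.80 × 15 = 100.92 mm
late-season: 0.63 × 4.75 × 30 = 89.78 mm
Seasonal total = 320.59 mm

321 mm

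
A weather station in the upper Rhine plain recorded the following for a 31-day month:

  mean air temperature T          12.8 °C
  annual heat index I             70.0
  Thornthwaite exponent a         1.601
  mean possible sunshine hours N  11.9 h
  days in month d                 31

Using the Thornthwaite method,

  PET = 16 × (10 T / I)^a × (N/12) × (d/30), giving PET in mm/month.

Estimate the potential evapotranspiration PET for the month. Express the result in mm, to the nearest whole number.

10T/I = 10 × 12.8 / 70.0 = 1.8286
(10T/I)^a = 1.8286^1.601 = 2.6282
Uncorrected PET = 16 × 2.6282 = 42.051 mm
Correction = (N/12)(d/30) = (11.9/12)(31/30) = 1.0247
PET = 42.051 × 1.0247 = 43.090 mm/month

43 mm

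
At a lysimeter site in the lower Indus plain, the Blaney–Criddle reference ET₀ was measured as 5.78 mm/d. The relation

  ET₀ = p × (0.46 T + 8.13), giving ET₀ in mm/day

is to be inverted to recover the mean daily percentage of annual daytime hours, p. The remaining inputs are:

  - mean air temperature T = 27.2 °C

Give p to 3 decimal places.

p = ET₀ / (0.46 T + 8.13) = 5.78 / (0.46 × 27.2 + 8.13) = 5.78 / 20.642 = 0.2800

0.280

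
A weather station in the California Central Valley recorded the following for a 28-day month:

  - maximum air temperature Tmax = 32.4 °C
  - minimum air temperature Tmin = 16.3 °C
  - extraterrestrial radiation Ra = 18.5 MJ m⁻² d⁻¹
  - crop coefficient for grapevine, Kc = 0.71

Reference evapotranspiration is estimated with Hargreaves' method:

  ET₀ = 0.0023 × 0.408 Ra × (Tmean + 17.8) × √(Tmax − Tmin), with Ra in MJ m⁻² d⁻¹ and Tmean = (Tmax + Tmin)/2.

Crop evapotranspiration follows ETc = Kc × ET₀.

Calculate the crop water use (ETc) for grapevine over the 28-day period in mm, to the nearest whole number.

58 mm

Tmean = (32.4 + 16.3)/2 = 24.35 °C
0.408 Ra = 0.408 × 18.5 = 7.5480 mm/d equivalent
ET₀ = 0.0023 × 7.5480 × (24.35 + 17.8) × √16.1 = 0.0023 × 7.5480 × 42.15 × 4.0125 = 2.9361 mm/d
ETc = Kc × ET₀ = 0.71 × 2.9361 = 2.0846 mm/d
Over 28 days: 2.0846 × 28 = 58.369 mm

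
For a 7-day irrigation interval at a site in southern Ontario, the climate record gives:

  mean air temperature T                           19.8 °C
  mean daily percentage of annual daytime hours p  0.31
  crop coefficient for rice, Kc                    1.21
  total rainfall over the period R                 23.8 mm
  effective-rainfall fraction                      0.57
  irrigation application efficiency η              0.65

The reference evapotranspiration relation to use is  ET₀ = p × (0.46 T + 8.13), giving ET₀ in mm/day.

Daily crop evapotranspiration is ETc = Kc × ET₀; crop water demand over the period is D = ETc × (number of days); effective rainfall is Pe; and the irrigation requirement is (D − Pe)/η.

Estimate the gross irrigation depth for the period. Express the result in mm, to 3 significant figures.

ET₀ = 0.31 × (0.46 × 19.8 + 8.13) = 0.31 × 17.238 = 5.3438 mm/d
ETc = Kc × ET₀ = 1.21 × 5.3438 = 6.4660 mm/d
Crop demand D = ETc × 7 d = 6.4660 × 7 = 45.262 mm
Pe = 0.57 × 23.8 = 13.566 mm
D − Pe = 45.262 − 13.566 = 31.696 mm
Gross irrigation = 31.696 / 0.65 = 48.763 mm

48.8 mm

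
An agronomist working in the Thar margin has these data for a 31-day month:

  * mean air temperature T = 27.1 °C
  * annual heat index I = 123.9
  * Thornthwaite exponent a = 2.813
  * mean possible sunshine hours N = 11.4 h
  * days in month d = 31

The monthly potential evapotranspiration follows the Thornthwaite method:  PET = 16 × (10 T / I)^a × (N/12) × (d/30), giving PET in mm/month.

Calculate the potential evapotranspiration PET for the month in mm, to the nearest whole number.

10T/I = 10 × 27.1 / 123.9 = 2.1872
(10T/I)^a = 2.1872^2.813 = 9.0387
Uncorrected PET = 16 × 9.0387 = 144.619 mm
Correction = (N/12)(d/30) = (11.4/12)(31/30) = 0.9817
PET = 144.619 × 0.9817 = 141.972 mm/month

142 mm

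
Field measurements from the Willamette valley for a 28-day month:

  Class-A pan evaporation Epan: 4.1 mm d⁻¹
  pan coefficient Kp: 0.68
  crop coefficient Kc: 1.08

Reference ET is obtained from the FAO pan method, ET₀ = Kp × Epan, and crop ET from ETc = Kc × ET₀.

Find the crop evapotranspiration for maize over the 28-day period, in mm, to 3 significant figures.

ET₀ = 0.68 × 4.1 = 2.7880 mm/d
ETc = Kc × ET₀ = 1.08 × 2.7880 = 3.0110 mm/d
Over 28 days: 3.0110 × 28 = 84.308 mm

84.3 mm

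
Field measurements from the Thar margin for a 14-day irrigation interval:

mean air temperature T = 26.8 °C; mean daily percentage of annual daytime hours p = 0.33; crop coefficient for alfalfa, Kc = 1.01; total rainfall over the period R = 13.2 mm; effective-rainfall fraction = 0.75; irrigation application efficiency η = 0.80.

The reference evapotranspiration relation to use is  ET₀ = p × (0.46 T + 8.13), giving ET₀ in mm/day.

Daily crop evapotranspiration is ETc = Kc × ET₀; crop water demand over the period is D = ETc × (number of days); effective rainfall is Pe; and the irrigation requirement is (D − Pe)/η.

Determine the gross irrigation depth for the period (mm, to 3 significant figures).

ET₀ = 0.33 × (0.46 × 26.8 + 8.13) = 0.33 × 20.458 = 6.7511 mm/d
ETc = Kc × ET₀ = 1.01 × 6.7511 = 6.8186 mm/d
Crop demand D = ETc × 14 d = 6.8186 × 14 = 95.460 mm
Pe = 0.75 × 13.2 = 9.900 mm
D − Pe = 95.460 − 9.900 = 85.560 mm
Gross irrigation = 85.560 / 0.80 = 106.950 mm

107 mm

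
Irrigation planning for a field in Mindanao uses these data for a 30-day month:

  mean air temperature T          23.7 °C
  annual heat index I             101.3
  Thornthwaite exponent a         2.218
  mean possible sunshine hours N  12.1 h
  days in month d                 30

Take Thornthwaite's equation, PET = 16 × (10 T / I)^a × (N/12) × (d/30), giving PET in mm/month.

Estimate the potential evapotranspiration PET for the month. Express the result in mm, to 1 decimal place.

106.3 mm

10T/I = 10 × 23.7 / 101.3 = 2.3396
(10T/I)^a = 2.3396^2.218 = 6.5880
Uncorrected PET = 16 × 6.5880 = 105.408 mm
Correction = (N/12)(d/30) = (12.1/12)(30/30) = 1.0083
PET = 105.408 × 1.0083 = 106.283 mm/month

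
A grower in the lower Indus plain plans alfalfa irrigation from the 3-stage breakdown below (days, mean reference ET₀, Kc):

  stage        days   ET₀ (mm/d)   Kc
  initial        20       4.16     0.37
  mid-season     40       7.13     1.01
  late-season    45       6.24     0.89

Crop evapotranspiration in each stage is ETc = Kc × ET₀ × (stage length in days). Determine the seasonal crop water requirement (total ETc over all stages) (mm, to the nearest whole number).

initial: 0.37 × 4.16 × 20 = 30.78 mm
mid-season: 1.01 × 7.13 × 40 = 288.05 mm
late-season: 0.89 × 6.24 × 45 = 249.91 mm
Seasonal total = 568.74 mm

569 mm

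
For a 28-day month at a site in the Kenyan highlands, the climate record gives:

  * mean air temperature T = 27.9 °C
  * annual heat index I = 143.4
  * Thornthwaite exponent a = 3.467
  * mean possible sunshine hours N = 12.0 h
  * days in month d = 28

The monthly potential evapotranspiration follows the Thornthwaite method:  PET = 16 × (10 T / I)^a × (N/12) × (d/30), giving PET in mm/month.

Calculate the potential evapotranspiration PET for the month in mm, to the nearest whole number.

10T/I = 10 × 27.9 / 143.4 = 1.9456
(10T/I)^a = 1.9456^3.467 = 10.0496
Uncorrected PET = 16 × 10.0496 = 160.794 mm
Correction = (N/12)(d/30) = (12.0/12)(28/30) = 0.9333
PET = 160.794 × 0.9333 = 150.069 mm/month

150 mm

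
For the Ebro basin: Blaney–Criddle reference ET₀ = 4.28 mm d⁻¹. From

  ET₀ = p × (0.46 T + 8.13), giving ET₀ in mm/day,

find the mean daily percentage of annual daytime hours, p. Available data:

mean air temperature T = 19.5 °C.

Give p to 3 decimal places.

0.250

p = ET₀ / (0.46 T + 8.13) = 4.28 / (0.46 × 19.5 + 8.13) = 4.28 / 17.100 = 0.2503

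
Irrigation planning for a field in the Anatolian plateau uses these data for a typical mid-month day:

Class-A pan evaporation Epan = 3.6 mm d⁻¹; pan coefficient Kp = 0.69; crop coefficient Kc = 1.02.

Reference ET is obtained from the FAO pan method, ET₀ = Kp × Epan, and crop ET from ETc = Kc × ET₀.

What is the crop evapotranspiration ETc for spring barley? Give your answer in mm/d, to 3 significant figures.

ET₀ = 0.69 × 3.6 = 2.4840 mm/d
ETc = Kc × ET₀ = 1.02 × 2.4840 = 2.5337 mm/d

2.53 mm/d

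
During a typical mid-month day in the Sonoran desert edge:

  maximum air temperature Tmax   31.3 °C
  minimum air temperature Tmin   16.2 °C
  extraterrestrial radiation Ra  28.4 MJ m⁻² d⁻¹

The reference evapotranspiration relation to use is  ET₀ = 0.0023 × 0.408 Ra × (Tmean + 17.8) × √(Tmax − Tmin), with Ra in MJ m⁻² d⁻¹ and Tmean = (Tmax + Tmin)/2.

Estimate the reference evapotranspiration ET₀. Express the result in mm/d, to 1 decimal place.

Tmean = (31.3 + 16.2)/2 = 23.75 °C
0.408 Ra = 0.408 × 28.4 = 11.5872 mm/d equivalent
ET₀ = 0.0023 × 11.5872 × (23.75 + 17.8) × √15.1 = 0.0023 × 11.5872 × 41.55 × 3.8859 = 4.3030 mm/d

4.3 mm/d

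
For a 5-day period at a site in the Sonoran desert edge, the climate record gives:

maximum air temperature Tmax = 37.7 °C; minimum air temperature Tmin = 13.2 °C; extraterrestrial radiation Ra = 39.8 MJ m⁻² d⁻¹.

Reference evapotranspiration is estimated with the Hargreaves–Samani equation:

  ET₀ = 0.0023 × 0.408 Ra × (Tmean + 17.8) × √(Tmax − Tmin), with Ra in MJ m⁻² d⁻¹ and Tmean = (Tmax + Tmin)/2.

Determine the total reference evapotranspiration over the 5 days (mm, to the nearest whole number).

40 mm

Tmean = (37.7 + 13.2)/2 = 25.45 °C
0.408 Ra = 0.408 × 39.8 = 16.2384 mm/d equivalent
ET₀ = 0.0023 × 16.2384 × (25.45 + 17.8) × √24.5 = 0.0023 × 16.2384 × 43.25 × 4.9497 = 7.9953 mm/d
Over 5 days: 7.9953 × 5 = 39.977 mm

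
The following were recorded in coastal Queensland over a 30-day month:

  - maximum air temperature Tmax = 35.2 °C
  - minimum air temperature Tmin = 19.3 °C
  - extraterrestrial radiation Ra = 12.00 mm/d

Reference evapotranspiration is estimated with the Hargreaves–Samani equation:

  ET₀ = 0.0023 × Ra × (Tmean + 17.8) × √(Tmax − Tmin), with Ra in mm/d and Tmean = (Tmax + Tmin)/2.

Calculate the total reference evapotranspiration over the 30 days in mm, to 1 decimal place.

148.7 mm

Tmean = (35.2 + 19.3)/2 = 27.25 °C
ET₀ = 0.0023 × 12.00 × (27.25 + 17.8) × √15.9 = 0.0023 × 12.00 × 45.05 × 3.9875 = 4.9580 mm/d
Over 30 days: 4.9580 × 30 = 148.740 mm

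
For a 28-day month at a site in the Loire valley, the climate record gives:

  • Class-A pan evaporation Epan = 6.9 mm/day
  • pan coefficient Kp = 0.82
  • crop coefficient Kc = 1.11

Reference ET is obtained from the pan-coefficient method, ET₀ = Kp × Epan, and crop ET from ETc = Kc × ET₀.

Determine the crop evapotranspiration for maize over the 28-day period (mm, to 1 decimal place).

175.9 mm

ET₀ = 0.82 × 6.9 = 5.6580 mm/d
ETc = Kc × ET₀ = 1.11 × 5.6580 = 6.2804 mm/d
Over 28 days: 6.2804 × 28 = 175.851 mm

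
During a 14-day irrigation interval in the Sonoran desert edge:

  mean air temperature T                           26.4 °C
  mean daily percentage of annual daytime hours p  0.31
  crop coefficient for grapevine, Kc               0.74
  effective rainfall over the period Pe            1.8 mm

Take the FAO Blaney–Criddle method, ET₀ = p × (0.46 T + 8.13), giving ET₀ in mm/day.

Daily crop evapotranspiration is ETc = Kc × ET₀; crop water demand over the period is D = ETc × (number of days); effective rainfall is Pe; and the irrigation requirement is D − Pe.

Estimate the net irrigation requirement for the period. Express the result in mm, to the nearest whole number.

ET₀ = 0.31 × (0.46 × 26.4 + 8.13) = 0.31 × 20.274 = 6.2849 mm/d
ETc = Kc × ET₀ = 0.74 × 6.2849 = 4.6508 mm/d
Crop demand D = ETc × 14 d = 4.6508 × 14 = 65.111 mm
D − Pe = 65.111 − 1.8 = 63.311 mm

63 mm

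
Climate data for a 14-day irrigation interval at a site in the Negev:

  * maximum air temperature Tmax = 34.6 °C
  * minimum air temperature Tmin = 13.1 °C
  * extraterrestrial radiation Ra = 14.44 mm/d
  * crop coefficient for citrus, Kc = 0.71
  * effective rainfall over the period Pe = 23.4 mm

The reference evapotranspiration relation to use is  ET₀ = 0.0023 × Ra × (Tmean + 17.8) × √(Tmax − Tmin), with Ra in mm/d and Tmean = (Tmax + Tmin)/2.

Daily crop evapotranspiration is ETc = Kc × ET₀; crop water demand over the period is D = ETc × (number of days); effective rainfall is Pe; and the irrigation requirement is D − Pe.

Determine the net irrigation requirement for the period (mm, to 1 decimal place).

40.4 mm

Tmean = (34.6 + 13.1)/2 = 23.85 °C
ET₀ = 0.0023 × 14.44 × (23.85 + 17.8) × √21.5 = 0.0023 × 14.44 × 41.65 × 4.6368 = 6.4140 mm/d
ETc = Kc × ET₀ = 0.71 × 6.4140 = 4.5539 mm/d
Crop demand D = ETc × 14 d = 4.5539 × 14 = 63.755 mm
D − Pe = 63.755 − 23.4 = 40.355 mm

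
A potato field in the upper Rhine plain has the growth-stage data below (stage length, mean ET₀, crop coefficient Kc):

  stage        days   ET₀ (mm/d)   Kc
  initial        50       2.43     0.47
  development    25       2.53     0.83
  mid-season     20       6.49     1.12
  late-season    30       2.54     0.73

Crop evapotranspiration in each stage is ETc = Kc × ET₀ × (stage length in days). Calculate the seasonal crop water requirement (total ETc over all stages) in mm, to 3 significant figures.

initial: 0.47 × 2.43 × 50 = 57.11 mm
development: 0.83 × 2.53 × 25 = 52.50 mm
mid-season: 1.12 × 6.49 × 20 = 145.38 mm
late-season: 0.73 × 2.54 × 30 = 55.63 mm
Seasonal total = 310.62 mm

311 mm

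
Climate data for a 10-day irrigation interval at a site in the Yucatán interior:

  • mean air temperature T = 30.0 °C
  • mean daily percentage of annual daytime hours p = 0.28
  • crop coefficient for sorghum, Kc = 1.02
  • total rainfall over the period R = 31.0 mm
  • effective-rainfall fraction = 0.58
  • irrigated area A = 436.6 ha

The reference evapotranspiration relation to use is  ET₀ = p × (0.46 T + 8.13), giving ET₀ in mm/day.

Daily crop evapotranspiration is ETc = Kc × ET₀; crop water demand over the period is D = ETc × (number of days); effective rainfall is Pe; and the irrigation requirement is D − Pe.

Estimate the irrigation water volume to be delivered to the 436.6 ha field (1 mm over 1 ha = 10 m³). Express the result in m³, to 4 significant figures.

195000 m³

ET₀ = 0.28 × (0.46 × 30.0 + 8.13) = 0.28 × 21.930 = 6.1404 mm/d
ETc = Kc × ET₀ = 1.02 × 6.1404 = 6.2632 mm/d
Crop demand D = ETc × 10 d = 6.2632 × 10 = 62.632 mm
Pe = 0.58 × 31.0 = 17.980 mm
D − Pe = 62.632 − 17.980 = 44.652 mm
Volume = 44.652 mm × 436.6 ha × 10 = 194950.6 m³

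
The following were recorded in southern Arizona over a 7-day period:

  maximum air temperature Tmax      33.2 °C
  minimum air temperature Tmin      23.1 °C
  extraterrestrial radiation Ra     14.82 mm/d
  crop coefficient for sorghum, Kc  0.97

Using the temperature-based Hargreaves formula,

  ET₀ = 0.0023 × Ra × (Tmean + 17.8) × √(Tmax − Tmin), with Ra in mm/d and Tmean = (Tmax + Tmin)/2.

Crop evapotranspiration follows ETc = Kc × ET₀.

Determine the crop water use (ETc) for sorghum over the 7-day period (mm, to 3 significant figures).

Tmean = (33.2 + 23.1)/2 = 28.15 °C
ET₀ = 0.0023 × 14.82 × (28.15 + 17.8) × √10.1 = 0.0023 × 14.82 × 45.95 × 3.1780 = 4.9775 mm/d
ETc = Kc × ET₀ = 0.97 × 4.9775 = 4.8282 mm/d
Over 7 days: 4.8282 × 7 = 33.797 mm

33.8 mm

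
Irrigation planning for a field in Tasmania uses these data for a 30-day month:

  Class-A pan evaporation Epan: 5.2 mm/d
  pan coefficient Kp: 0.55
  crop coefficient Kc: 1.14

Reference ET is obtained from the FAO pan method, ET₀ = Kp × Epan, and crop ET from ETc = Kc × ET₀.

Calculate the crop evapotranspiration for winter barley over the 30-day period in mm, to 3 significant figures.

97.8 mm

ET₀ = 0.55 × 5.2 = 2.8600 mm/d
ETc = Kc × ET₀ = 1.14 × 2.8600 = 3.2604 mm/d
Over 30 days: 3.2604 × 30 = 97.812 mm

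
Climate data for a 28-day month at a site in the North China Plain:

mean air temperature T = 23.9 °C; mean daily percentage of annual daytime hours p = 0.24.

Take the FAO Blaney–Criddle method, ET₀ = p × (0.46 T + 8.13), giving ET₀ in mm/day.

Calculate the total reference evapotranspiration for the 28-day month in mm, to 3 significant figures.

ET₀ = 0.24 × (0.46 × 23.9 + 8.13) = 0.24 × 19.124 = 4.5898 mm/d
Monthly total = 4.5898 × 28 = 128.514 mm

129 mm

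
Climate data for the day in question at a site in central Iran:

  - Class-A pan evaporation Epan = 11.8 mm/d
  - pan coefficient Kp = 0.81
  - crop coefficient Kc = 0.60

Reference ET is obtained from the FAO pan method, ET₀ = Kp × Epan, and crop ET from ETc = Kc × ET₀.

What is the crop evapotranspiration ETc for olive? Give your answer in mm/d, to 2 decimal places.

5.73 mm/d

ET₀ = 0.81 × 11.8 = 9.5580 mm/d
ETc = Kc × ET₀ = 0.60 × 9.5580 = 5.7348 mm/d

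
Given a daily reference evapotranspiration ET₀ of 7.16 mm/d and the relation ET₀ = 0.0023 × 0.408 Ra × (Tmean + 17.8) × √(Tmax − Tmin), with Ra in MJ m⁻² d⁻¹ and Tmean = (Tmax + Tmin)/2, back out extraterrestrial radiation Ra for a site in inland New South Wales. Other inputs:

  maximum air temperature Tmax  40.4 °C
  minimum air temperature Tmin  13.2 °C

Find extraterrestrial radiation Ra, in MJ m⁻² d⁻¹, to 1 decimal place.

Tmean = (40.4+13.2)/2 = 26.80 °C; ΔT = 27.2
Ra = ET₀ / [0.0023 × 0.408 × (Tmean+17.8) × √ΔT]
   = 7.16 / (0.0023 × 0.408 × 44.60 × 5.2154) = 32.802 MJ m⁻² d⁻¹

32.8 MJ m⁻² d⁻¹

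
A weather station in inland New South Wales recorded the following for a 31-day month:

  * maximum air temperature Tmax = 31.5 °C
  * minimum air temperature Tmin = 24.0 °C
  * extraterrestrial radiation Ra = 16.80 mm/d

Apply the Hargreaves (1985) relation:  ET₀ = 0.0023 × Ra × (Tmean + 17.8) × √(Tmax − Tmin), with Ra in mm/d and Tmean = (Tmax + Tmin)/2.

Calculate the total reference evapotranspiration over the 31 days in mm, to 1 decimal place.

149.4 mm

Tmean = (31.5 + 24.0)/2 = 27.75 °C
ET₀ = 0.0023 × 16.80 × (27.75 + 17.8) × √7.5 = 0.0023 × 16.80 × 45.55 × 2.7386 = 4.8201 mm/d
Over 31 days: 4.8201 × 31 = 149.423 mm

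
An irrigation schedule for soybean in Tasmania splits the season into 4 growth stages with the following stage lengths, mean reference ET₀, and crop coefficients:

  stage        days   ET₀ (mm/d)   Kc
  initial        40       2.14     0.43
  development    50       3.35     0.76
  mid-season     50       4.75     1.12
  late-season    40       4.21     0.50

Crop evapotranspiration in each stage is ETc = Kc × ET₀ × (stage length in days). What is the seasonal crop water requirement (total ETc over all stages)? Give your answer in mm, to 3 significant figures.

514 mm

initial: 0.43 × 2.14 × 40 = 36.81 mm
development: 0.76 × 3.35 × 50 = 127.30 mm
mid-season: 1.12 × 4.75 × 50 = 266.00 mm
late-season: 0.50 × 4.21 × 40 = 84.20 mm
Seasonal total = 514.31 mm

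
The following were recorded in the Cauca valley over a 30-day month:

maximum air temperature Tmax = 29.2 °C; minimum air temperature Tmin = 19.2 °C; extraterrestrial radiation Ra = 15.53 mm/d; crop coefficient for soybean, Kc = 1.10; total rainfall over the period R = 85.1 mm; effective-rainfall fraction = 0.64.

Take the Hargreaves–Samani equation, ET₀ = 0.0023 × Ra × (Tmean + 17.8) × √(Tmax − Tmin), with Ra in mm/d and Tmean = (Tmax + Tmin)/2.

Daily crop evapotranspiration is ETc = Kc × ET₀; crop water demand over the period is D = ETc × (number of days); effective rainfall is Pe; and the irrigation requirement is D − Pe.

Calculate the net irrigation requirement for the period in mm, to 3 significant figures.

102 mm

Tmean = (29.2 + 19.2)/2 = 24.20 °C
ET₀ = 0.0023 × 15.53 × (24.20 + 17.8) × √10.0 = 0.0023 × 15.53 × 42.00 × 3.1623 = 4.7441 mm/d
ETc = Kc × ET₀ = 1.10 × 4.7441 = 5.2185 mm/d
Crop demand D = ETc × 30 d = 5.2185 × 30 = 156.555 mm
Pe = 0.64 × 85.1 = 54.464 mm
D − Pe = 156.555 − 54.464 = 102.091 mm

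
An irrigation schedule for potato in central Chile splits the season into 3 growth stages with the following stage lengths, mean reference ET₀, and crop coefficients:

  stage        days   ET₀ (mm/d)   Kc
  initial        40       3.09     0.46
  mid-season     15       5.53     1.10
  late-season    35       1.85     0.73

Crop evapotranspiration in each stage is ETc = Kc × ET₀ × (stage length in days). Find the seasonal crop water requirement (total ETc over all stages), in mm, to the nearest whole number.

initial: 0.46 × 3.09 × 40 = 56.86 mm
mid-season: 1.10 × 5.53 × 15 = 91.25 mm
late-season: 0.73 × 1.85 × 35 = 47.27 mm
Seasonal total = 195.38 mm

195 mm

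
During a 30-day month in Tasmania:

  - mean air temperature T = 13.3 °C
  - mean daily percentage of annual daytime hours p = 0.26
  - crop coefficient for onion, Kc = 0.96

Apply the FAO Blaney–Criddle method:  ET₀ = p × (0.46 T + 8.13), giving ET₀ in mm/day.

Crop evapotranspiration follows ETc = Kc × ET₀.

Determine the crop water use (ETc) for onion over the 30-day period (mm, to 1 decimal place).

ET₀ = 0.26 × (0.46 × 13.3 + 8.13) = 0.26 × 14.248 = 3.7045 mm/d
ETc = Kc × ET₀ = 0.96 × 3.7045 = 3.5563 mm/d
Over 30 days: 3.5563 × 30 = 106.689 mm

106.7 mm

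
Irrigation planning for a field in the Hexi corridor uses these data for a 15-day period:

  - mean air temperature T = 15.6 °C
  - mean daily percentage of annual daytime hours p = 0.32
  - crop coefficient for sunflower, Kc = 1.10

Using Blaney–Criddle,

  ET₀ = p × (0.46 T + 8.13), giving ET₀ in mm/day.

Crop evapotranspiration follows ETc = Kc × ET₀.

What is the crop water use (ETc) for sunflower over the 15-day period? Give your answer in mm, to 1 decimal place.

80.8 mm

ET₀ = 0.32 × (0.46 × 15.6 + 8.13) = 0.32 × 15.306 = 4.8979 mm/d
ETc = Kc × ET₀ = 1.10 × 4.8979 = 5.3877 mm/d
Over 15 days: 5.3877 × 15 = 80.816 mm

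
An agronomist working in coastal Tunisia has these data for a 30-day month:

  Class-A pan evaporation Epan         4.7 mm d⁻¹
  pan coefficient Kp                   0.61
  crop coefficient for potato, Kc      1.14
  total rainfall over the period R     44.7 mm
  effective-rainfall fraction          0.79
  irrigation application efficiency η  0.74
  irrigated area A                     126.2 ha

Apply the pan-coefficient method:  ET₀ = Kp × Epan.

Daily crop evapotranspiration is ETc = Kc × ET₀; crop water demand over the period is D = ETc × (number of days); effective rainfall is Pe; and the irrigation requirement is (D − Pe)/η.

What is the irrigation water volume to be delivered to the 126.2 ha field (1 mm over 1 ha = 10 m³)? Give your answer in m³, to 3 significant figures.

107000 m³

ET₀ = 0.61 × 4.7 = 2.8670 mm/d
ETc = Kc × ET₀ = 1.14 × 2.8670 = 3.2684 mm/d
Crop demand D = ETc × 30 d = 3.2684 × 30 = 98.052 mm
Pe = 0.79 × 44.7 = 35.313 mm
D − Pe = 98.052 − 35.313 = 62.739 mm
Gross irrigation = 62.739 / 0.74 = 84.782 mm
Volume = 84.782 mm × 126.2 ha × 10 = 106994.9 m³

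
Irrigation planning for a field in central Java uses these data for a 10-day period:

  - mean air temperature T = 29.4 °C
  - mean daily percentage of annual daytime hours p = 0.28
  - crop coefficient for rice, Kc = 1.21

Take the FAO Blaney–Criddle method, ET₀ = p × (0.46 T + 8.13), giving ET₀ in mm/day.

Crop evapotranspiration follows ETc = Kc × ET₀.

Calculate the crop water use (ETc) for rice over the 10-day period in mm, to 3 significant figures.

ET₀ = 0.28 × (0.46 × 29.4 + 8.13) = 0.28 × 21.654 = 6.0631 mm/d
ETc = Kc × ET₀ = 1.21 × 6.0631 = 7.3364 mm/d
Over 10 days: 7.3364 × 10 = 73.364 mm

73.4 mm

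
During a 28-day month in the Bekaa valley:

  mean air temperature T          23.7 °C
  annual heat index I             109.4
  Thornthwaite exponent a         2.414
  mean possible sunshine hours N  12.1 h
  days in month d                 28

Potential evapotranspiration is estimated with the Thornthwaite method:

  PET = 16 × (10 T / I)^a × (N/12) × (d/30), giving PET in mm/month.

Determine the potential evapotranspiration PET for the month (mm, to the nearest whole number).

97 mm

10T/I = 10 × 23.7 / 109.4 = 2.1664
(10T/I)^a = 2.1664^2.414 = 6.4636
Uncorrected PET = 16 × 6.4636 = 103.418 mm
Correction = (N/12)(d/30) = (12.1/12)(28/30) = 0.9411
PET = 103.418 × 0.9411 = 97.327 mm/month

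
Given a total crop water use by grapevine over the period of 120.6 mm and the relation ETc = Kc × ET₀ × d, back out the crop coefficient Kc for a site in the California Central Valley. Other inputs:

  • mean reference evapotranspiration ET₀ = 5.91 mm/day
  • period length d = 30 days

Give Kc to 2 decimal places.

ETc = Kc × ET₀ × d  ⇒  Kc = ETc / (ET₀ × d)
Kc = 120.6 / (5.91 × 30) = 120.6 / 177.30 = 0.6802

0.68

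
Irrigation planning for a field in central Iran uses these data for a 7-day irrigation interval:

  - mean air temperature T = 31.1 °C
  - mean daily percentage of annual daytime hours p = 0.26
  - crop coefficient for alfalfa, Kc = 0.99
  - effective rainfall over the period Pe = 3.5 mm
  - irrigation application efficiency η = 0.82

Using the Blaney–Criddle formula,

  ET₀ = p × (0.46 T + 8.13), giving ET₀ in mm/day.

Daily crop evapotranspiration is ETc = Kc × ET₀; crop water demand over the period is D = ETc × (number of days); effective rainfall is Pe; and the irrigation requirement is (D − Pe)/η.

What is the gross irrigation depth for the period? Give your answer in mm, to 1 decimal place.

45.0 mm

ET₀ = 0.26 × (0.46 × 31.1 + 8.13) = 0.26 × 22.436 = 5.8334 mm/d
ETc = Kc × ET₀ = 0.99 × 5.8334 = 5.7751 mm/d
Crop demand D = ETc × 7 d = 5.7751 × 7 = 40.426 mm
D − Pe = 40.426 − 3.5 = 36.926 mm
Gross irrigation = 36.926 / 0.82 = 45.032 mm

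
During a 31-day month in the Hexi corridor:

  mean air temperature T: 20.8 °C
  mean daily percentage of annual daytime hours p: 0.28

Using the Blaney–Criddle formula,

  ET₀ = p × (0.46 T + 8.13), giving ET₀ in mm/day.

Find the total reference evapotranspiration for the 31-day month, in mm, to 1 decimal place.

153.6 mm

ET₀ = 0.28 × (0.46 × 20.8 + 8.13) = 0.28 × 17.698 = 4.9554 mm/d
Monthly total = 4.9554 × 31 = 153.617 mm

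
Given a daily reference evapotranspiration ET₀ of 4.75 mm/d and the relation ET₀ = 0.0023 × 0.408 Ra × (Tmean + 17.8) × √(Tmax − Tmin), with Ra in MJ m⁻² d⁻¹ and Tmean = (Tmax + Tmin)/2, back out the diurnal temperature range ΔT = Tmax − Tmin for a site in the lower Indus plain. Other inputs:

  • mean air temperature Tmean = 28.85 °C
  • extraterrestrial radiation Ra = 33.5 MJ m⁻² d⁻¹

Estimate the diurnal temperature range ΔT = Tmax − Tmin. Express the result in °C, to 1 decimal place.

√ΔT = ET₀ / [0.0023 × 0.408 × Ra × (Tmean+17.8)] = 4.75 / (0.0023 × 13.6680 × 46.65) = 3.2390
ΔT = 3.2390² = 10.491 °C

10.5 °C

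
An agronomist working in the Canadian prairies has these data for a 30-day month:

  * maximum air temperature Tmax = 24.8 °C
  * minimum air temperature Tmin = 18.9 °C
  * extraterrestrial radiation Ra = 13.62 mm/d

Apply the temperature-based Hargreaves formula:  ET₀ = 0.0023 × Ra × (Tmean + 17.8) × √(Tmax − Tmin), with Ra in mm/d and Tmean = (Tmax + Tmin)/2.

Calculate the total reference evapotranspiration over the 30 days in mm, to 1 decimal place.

90.5 mm

Tmean = (24.8 + 18.9)/2 = 21.85 °C
ET₀ = 0.0023 × 13.62 × (21.85 + 17.8) × √5.9 = 0.0023 × 13.62 × 39.65 × 2.4290 = 3.0170 mm/d
Over 30 days: 3.0170 × 30 = 90.510 mm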